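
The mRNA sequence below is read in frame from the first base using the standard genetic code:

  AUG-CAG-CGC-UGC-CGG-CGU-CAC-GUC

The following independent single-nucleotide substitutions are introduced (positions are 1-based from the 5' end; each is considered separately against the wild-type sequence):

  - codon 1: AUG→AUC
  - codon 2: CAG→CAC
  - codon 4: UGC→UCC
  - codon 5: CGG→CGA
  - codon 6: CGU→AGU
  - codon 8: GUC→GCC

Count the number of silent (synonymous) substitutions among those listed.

1

Codon 1: AUG (Met) → AUC (Ile) — missense.
Codon 2: CAG (Gln) → CAC (His) — missense.
Codon 4: UGC (Cys) → UCC (Ser) — missense.
Codon 5: CGG (Arg) → CGA (Arg) — synonymous.
Codon 6: CGU (Arg) → AGU (Ser) — missense.
Codon 8: GUC (Val) → GCC (Ala) — missense.
Synonymous: 1 of 6.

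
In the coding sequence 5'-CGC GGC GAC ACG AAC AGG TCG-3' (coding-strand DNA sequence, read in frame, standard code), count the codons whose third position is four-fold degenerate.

4

Codon 1 CGC (Arg): third position 4-fold.
Codon 2 GGC (Gly): third position 4-fold.
Codon 3 GAC (Asp): third position 2-fold.
Codon 4 ACG (Thr): third position 4-fold.
Codon 5 AAC (Asn): third position 2-fold.
Codon 6 AGG (Arg): third position 2-fold.
Codon 7 TCG (Ser): third position 4-fold.
Four-fold degenerate third positions: 4.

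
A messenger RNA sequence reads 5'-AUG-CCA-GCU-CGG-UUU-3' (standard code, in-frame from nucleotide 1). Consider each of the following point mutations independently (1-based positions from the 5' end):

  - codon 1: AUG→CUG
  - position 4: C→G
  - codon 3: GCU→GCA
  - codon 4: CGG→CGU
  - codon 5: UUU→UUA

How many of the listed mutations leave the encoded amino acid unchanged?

2

Codon 1: AUG (Met) → CUG (Leu) — missense.
Codon 2: CCA (Pro) → GCA (Ala) — missense.
Codon 3: GCU (Ala) → GCA (Ala) — synonymous.
Codon 4: CGG (Arg) → CGU (Arg) — synonymous.
Codon 5: UUU (Phe) → UUA (Leu) — missense.
Synonymous: 2 of 5.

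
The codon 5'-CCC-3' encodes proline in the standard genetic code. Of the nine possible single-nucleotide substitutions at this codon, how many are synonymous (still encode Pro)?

Position 1: none → 0 synonymous.
Position 2: none → 0 synonymous.
Position 3: CCU, CCA, CCG → 3 synonymous.
Total: 0 + 0 + 3 = 3.

3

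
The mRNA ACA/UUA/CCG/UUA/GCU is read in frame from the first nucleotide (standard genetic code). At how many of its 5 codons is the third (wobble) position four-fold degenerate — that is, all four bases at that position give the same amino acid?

3

Codon 1 ACA (Thr): third position 4-fold.
Codon 2 UUA (Leu): third position 2-fold.
Codon 3 CCG (Pro): third position 4-fold.
Codon 4 UUA (Leu): third position 2-fold.
Codon 5 GCU (Ala): third position 4-fold.
Four-fold degenerate third positions: 3.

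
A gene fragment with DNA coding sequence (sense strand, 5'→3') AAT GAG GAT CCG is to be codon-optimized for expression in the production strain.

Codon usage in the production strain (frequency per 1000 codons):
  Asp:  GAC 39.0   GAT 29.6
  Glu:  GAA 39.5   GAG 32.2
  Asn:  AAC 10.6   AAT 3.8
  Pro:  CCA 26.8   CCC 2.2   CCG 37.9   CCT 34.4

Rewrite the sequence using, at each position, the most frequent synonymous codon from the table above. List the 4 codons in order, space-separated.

Codon 1 (Asn): best is AAC at 10.6.
Codon 2 (Glu): best is GAA at 39.5.
Codon 3 (Asp): best is GAC at 39.0.
Codon 4 (Pro): best is CCG at 37.9.

AAC GAA GAC CCG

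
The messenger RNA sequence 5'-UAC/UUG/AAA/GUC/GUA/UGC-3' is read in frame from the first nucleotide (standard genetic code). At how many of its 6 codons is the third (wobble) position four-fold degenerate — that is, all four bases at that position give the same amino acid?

2

Codon 1 UAC (Tyr): third position 2-fold.
Codon 2 UUG (Leu): third position 2-fold.
Codon 3 AAA (Lys): third position 2-fold.
Codon 4 GUC (Val): third position 4-fold.
Codon 5 GUA (Val): third position 4-fold.
Codon 6 UGC (Cys): third position 2-fold.
Four-fold degenerate third positions: 2.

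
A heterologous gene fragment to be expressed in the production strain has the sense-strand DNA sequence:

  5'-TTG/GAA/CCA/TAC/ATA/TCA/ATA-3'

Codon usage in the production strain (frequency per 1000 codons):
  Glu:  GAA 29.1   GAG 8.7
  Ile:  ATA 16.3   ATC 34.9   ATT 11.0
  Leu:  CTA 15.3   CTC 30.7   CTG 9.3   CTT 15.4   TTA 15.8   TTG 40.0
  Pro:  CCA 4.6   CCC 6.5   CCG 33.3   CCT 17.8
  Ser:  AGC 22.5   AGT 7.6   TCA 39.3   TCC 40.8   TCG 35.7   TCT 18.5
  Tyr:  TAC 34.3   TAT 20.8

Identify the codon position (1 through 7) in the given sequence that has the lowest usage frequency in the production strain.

Codon 1 TTG (Leu): 40.0 per 1000.
Codon 2 GAA (Glu): 29.1 per 1000.
Codon 3 CCA (Pro): 4.6 per 1000.
Codon 4 TAC (Tyr): 34.3 per 1000.
Codon 5 ATA (Ile): 16.3 per 1000.
Codon 6 TCA (Ser): 39.3 per 1000.
Codon 7 ATA (Ile): 16.3 per 1000.
Lowest frequency is 4.6 at codon 3.

3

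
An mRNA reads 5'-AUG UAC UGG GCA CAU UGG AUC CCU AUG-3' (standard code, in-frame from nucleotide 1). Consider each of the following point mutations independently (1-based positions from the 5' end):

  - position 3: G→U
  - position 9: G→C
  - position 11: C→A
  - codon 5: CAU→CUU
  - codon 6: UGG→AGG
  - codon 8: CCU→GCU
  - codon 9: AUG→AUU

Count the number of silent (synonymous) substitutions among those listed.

0

Codon 1: AUG (Met) → AUU (Ile) — missense.
Codon 3: UGG (Trp) → UGC (Cys) — missense.
Codon 4: GCA (Ala) → GAA (Glu) — missense.
Codon 5: CAU (His) → CUU (Leu) — missense.
Codon 6: UGG (Trp) → AGG (Arg) — missense.
Codon 8: CCU (Pro) → GCU (Ala) — missense.
Codon 9: AUG (Met) → AUU (Ile) — missense.
Synonymous: 0 of 7.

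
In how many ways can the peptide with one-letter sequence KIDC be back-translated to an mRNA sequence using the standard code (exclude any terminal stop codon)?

24

Lys: 2 codons.
Ile: 3 codons.
Asp: 2 codons.
Cys: 2 codons.
2 × 3 × 2 × 2 = 24.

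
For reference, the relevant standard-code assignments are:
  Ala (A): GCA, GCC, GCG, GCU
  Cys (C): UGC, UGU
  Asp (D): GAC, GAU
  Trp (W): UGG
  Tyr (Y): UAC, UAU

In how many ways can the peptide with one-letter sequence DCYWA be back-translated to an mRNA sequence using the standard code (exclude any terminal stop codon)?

32

Asp: 2 codons.
Cys: 2 codons.
Tyr: 2 codons.
Trp: 1 codon.
Ala: 4 codons.
2 × 2 × 2 × 1 × 4 = 32.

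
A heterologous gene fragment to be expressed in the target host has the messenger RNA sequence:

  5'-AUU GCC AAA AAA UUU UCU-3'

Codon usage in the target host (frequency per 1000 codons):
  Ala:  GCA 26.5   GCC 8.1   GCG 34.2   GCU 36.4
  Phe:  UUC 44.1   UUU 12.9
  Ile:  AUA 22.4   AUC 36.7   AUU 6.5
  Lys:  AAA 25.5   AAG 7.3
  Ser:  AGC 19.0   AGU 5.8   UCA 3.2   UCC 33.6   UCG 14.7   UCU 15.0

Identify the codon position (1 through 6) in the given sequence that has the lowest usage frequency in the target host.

Codon 1 AUU (Ile): 6.5 per 1000.
Codon 2 GCC (Ala): 8.1 per 1000.
Codon 3 AAA (Lys): 25.5 per 1000.
Codon 4 AAA (Lys): 25.5 per 1000.
Codon 5 UUU (Phe): 12.9 per 1000.
Codon 6 UCU (Ser): 15.0 per 1000.
Lowest frequency is 6.5 at codon 1.

1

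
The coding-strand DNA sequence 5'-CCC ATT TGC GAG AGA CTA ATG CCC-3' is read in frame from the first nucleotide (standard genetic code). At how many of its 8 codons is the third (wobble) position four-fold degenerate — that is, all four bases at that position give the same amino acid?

3

Codon 1 CCC (Pro): third position 4-fold.
Codon 2 ATT (Ile): third position 3-fold.
Codon 3 TGC (Cys): third position 2-fold.
Codon 4 GAG (Glu): third position 2-fold.
Codon 5 AGA (Arg): third position 2-fold.
Codon 6 CTA (Leu): third position 4-fold.
Codon 7 ATG (Met): third position 1-fold.
Codon 8 CCC (Pro): third position 4-fold.
Four-fold degenerate third positions: 3.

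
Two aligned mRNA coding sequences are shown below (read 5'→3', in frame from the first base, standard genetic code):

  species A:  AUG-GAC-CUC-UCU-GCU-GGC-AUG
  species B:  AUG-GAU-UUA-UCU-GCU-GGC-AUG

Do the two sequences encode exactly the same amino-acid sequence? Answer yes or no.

Codon 1: AUG Met / AUG Met — identical.
Codon 2: GAC Asp / GAU Asp — synonymous.
Codon 3: CUC Leu / UUA Leu — synonymous.
Codon 4: UCU Ser / UCU Ser — identical.
Codon 5: GCU Ala / GCU Ala — identical.
Codon 6: GGC Gly / GGC Gly — identical.
Codon 7: AUG Met / AUG Met — identical.
Nonsynonymous differences: 0 → same protein.

yes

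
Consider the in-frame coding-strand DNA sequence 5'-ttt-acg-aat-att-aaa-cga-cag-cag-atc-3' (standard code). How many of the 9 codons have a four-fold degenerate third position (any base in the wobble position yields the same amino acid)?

Codon 1 TTT (Phe): third position 2-fold.
Codon 2 ACG (Thr): third position 4-fold.
Codon 3 AAT (Asn): third position 2-fold.
Codon 4 ATT (Ile): third position 3-fold.
Codon 5 AAA (Lys): third position 2-fold.
Codon 6 CGA (Arg): third position 4-fold.
Codon 7 CAG (Gln): third position 2-fold.
Codon 8 CAG (Gln): third position 2-fold.
Codon 9 ATC (Ile): third position 3-fold.
Four-fold degenerate third positions: 2.

2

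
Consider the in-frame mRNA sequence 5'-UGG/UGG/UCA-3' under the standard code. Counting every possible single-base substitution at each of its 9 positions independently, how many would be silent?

3

Codon 1 (UGG, Trp): 0 synonymous substitutions.
Codon 2 (UGG, Trp): 0 synonymous substitutions.
Codon 3 (UCA, Ser): 3 synonymous substitutions.
Total: 0 + 0 + 3 = 3.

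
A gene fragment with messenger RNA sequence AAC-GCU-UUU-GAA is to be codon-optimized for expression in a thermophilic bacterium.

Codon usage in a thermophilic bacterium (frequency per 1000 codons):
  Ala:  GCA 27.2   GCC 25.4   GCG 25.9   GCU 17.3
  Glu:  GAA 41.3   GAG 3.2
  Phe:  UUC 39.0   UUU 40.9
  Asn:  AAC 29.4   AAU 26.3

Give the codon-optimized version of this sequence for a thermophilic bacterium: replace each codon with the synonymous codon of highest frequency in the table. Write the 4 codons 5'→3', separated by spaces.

Codon 1 (Asn): best is AAC at 29.4.
Codon 2 (Ala): best is GCA at 27.2.
Codon 3 (Phe): best is UUU at 40.9.
Codon 4 (Glu): best is GAA at 41.3.

AAC GCA UUU GAA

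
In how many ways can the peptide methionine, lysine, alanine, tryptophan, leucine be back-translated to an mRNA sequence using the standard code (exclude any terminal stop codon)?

48

Met: 1 codon.
Lys: 2 codons.
Ala: 4 codons.
Trp: 1 codon.
Leu: 6 codons.
1 × 2 × 4 × 1 × 6 = 48.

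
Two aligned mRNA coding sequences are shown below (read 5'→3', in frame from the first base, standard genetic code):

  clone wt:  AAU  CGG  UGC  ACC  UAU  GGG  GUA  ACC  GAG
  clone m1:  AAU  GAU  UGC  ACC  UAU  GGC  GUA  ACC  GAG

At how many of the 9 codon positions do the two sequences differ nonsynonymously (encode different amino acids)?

Codon 1: AAU Asn / AAU Asn — identical.
Codon 2: CGG Arg / GAU Asp — nonsynonymous.
Codon 3: UGC Cys / UGC Cys — identical.
Codon 4: ACC Thr / ACC Thr — identical.
Codon 5: UAU Tyr / UAU Tyr — identical.
Codon 6: GGG Gly / GGC Gly — synonymous.
Codon 7: GUA Val / GUA Val — identical.
Codon 8: ACC Thr / ACC Thr — identical.
Codon 9: GAG Glu / GAG Glu — identical.
Nonsynonymous differences: 1.

1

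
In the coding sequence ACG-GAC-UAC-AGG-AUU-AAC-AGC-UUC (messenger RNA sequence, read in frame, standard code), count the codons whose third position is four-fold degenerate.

Codon 1 ACG (Thr): third position 4-fold.
Codon 2 GAC (Asp): third position 2-fold.
Codon 3 UAC (Tyr): third position 2-fold.
Codon 4 AGG (Arg): third position 2-fold.
Codon 5 AUU (Ile): third position 3-fold.
Codon 6 AAC (Asn): third position 2-fold.
Codon 7 AGC (Ser): third position 2-fold.
Codon 8 UUC (Phe): third position 2-fold.
Four-fold degenerate third positions: 1.

1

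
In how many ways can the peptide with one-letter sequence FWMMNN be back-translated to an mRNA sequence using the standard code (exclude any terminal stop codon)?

8

Phe: 2 codons.
Trp: 1 codon.
Met: 1 codon.
Met: 1 codon.
Asn: 2 codons.
Asn: 2 codons.
2 × 1 × 1 × 1 × 2 × 2 = 8.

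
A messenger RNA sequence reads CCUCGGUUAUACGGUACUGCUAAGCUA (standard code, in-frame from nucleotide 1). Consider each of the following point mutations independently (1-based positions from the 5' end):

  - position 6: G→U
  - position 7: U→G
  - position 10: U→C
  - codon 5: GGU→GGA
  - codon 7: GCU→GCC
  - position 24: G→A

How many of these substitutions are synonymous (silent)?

4

Codon 2: CGG (Arg) → CGU (Arg) — synonymous.
Codon 3: UUA (Leu) → GUA (Val) — missense.
Codon 4: UAC (Tyr) → CAC (His) — missense.
Codon 5: GGU (Gly) → GGA (Gly) — synonymous.
Codon 7: GCU (Ala) → GCC (Ala) — synonymous.
Codon 8: AAG (Lys) → AAA (Lys) — synonymous.
Synonymous: 4 of 6.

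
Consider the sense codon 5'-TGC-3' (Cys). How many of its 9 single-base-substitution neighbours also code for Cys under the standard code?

Position 1: none → 0 synonymous.
Position 2: none → 0 synonymous.
Position 3: TGT → 1 synonymous.
Total: 0 + 0 + 1 = 1.

1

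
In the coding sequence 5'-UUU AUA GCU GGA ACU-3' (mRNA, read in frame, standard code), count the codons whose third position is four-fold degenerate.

3

Codon 1 UUU (Phe): third position 2-fold.
Codon 2 AUA (Ile): third position 3-fold.
Codon 3 GCU (Ala): third position 4-fold.
Codon 4 GGA (Gly): third position 4-fold.
Codon 5 ACU (Thr): third position 4-fold.
Four-fold degenerate third positions: 3.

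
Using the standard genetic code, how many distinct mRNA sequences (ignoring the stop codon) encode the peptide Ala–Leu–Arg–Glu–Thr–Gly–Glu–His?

Ala: 4 codons.
Leu: 6 codons.
Arg: 6 codons.
Glu: 2 codons.
Thr: 4 codons.
Gly: 4 codons.
Glu: 2 codons.
His: 2 codons.
4 × 6 × 6 × 2 × 4 × 4 × 2 × 2 = 18432.

18432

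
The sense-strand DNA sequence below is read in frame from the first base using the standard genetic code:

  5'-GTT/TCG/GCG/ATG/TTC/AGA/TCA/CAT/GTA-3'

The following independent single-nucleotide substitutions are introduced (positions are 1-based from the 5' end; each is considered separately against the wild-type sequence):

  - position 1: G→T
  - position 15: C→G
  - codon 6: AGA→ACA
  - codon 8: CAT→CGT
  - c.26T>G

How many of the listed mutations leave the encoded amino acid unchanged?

0

Codon 1: GTT (Val) → TTT (Phe) — missense.
Codon 5: TTC (Phe) → TTG (Leu) — missense.
Codon 6: AGA (Arg) → ACA (Thr) — missense.
Codon 8: CAT (His) → CGT (Arg) — missense.
Codon 9: GTA (Val) → GGA (Gly) — missense.
Synonymous: 0 of 5.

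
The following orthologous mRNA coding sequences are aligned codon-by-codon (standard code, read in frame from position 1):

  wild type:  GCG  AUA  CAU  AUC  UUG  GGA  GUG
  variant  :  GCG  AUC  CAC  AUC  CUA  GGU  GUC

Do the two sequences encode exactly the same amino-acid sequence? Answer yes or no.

yes

Codon 1: GCG Ala / GCG Ala — identical.
Codon 2: AUA Ile / AUC Ile — synonymous.
Codon 3: CAU His / CAC His — synonymous.
Codon 4: AUC Ile / AUC Ile — identical.
Codon 5: UUG Leu / CUA Leu — synonymous.
Codon 6: GGA Gly / GGU Gly — synonymous.
Codon 7: GUG Val / GUC Val — synonymous.
Nonsynonymous differences: 0 → same protein.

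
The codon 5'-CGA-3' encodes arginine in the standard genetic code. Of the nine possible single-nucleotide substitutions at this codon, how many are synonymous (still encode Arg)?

Position 1: AGA → 1 synonymous.
Position 2: none → 0 synonymous.
Position 3: CGT, CGC, CGG → 3 synonymous.
Total: 1 + 0 + 3 = 4.

4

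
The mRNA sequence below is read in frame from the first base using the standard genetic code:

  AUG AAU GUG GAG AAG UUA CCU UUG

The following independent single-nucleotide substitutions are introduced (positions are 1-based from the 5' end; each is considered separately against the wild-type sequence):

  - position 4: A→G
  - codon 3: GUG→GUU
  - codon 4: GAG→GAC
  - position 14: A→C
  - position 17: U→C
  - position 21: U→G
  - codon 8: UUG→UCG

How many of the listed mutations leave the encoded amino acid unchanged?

2

Codon 2: AAU (Asn) → GAU (Asp) — missense.
Codon 3: GUG (Val) → GUU (Val) — synonymous.
Codon 4: GAG (Glu) → GAC (Asp) — missense.
Codon 5: AAG (Lys) → ACG (Thr) — missense.
Codon 6: UUA (Leu) → UCA (Ser) — missense.
Codon 7: CCU (Pro) → CCG (Pro) — synonymous.
Codon 8: UUG (Leu) → UCG (Ser) — missense.
Synonymous: 2 of 7.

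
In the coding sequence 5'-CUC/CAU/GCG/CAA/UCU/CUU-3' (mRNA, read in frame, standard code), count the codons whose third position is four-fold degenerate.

4

Codon 1 CUC (Leu): third position 4-fold.
Codon 2 CAU (His): third position 2-fold.
Codon 3 GCG (Ala): third position 4-fold.
Codon 4 CAA (Gln): third position 2-fold.
Codon 5 UCU (Ser): third position 4-fold.
Codon 6 CUU (Leu): third position 4-fold.
Four-fold degenerate third positions: 4.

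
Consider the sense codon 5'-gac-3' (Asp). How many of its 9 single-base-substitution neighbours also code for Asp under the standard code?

1

Position 1: none → 0 synonymous.
Position 2: none → 0 synonymous.
Position 3: GAU → 1 synonymous.
Total: 0 + 0 + 1 = 1.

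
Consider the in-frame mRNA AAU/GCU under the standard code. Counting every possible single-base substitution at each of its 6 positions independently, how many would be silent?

4

Codon 1 (AAU, Asn): 1 synonymous substitution.
Codon 2 (GCU, Ala): 3 synonymous substitutions.
Total: 1 + 3 = 4.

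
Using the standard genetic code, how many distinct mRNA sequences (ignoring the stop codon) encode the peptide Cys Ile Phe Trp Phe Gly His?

Cys: 2 codons.
Ile: 3 codons.
Phe: 2 codons.
Trp: 1 codon.
Phe: 2 codons.
Gly: 4 codons.
His: 2 codons.
2 × 3 × 2 × 1 × 2 × 4 × 2 = 192.

192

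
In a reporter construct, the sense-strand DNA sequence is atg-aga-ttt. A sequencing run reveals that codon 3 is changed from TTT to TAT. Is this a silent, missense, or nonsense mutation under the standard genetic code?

missense

Position 8 falls in codon 3: TTT → Phe.
After the substitution the codon is TAT → Tyr.
Phe ≠ Tyr, so this is a missense mutation.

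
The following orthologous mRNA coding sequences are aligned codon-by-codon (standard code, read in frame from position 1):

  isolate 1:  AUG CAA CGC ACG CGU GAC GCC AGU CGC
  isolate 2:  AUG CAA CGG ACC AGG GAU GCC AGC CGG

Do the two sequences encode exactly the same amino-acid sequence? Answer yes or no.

yes

Codon 1: AUG Met / AUG Met — identical.
Codon 2: CAA Gln / CAA Gln — identical.
Codon 3: CGC Arg / CGG Arg — synonymous.
Codon 4: ACG Thr / ACC Thr — synonymous.
Codon 5: CGU Arg / AGG Arg — synonymous.
Codon 6: GAC Asp / GAU Asp — synonymous.
Codon 7: GCC Ala / GCC Ala — identical.
Codon 8: AGU Ser / AGC Ser — synonymous.
Codon 9: CGC Arg / CGG Arg — synonymous.
Nonsynonymous differences: 0 → same protein.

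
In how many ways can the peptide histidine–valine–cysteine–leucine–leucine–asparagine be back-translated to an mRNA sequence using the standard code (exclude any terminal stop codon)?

1152

His: 2 codons.
Val: 4 codons.
Cys: 2 codons.
Leu: 6 codons.
Leu: 6 codons.
Asn: 2 codons.
2 × 4 × 2 × 6 × 6 × 2 = 1152.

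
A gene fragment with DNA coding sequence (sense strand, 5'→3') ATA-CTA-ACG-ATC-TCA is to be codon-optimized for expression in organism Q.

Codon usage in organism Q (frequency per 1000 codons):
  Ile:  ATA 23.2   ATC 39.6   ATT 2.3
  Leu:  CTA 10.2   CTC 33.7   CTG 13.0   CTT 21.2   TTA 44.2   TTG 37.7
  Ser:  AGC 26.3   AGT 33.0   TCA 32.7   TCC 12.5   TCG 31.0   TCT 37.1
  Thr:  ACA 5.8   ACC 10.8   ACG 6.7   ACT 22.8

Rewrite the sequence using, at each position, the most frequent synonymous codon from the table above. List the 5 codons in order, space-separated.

ATC TTA ACT ATC TCT

Codon 1 (Ile): best is ATC at 39.6.
Codon 2 (Leu): best is TTA at 44.2.
Codon 3 (Thr): best is ACT at 22.8.
Codon 4 (Ile): best is ATC at 39.6.
Codon 5 (Ser): best is TCT at 37.1.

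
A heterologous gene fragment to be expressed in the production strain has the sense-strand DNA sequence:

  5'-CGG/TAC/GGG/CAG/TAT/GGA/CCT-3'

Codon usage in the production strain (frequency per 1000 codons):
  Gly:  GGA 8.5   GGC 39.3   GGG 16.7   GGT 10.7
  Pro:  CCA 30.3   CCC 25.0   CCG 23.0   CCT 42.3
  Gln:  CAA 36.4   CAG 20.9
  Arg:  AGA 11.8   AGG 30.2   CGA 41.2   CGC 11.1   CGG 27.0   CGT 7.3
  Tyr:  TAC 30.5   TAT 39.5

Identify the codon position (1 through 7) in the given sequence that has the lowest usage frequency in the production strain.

Codon 1 CGG (Arg): 27.0 per 1000.
Codon 2 TAC (Tyr): 30.5 per 1000.
Codon 3 GGG (Gly): 16.7 per 1000.
Codon 4 CAG (Gln): 20.9 per 1000.
Codon 5 TAT (Tyr): 39.5 per 1000.
Codon 6 GGA (Gly): 8.5 per 1000.
Codon 7 CCT (Pro): 42.3 per 1000.
Lowest frequency is 8.5 at codon 6.

6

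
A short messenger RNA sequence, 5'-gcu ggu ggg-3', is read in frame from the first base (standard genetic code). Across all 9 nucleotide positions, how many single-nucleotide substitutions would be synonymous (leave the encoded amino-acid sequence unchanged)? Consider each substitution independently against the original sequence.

Codon 1 (GCU, Ala): 3 synonymous substitutions.
Codon 2 (GGU, Gly): 3 synonymous substitutions.
Codon 3 (GGG, Gly): 3 synonymous substitutions.
Total: 3 + 3 + 3 = 9.

9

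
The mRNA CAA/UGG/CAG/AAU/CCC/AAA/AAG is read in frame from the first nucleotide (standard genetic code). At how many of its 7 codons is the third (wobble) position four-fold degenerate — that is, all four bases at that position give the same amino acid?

1

Codon 1 CAA (Gln): third position 2-fold.
Codon 2 UGG (Trp): third position 1-fold.
Codon 3 CAG (Gln): third position 2-fold.
Codon 4 AAU (Asn): third position 2-fold.
Codon 5 CCC (Pro): third position 4-fold.
Codon 6 AAA (Lys): third position 2-fold.
Codon 7 AAG (Lys): third position 2-fold.
Four-fold degenerate third positions: 1.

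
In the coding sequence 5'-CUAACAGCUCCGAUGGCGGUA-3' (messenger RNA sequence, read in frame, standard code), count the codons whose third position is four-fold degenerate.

6

Codon 1 CUA (Leu): third position 4-fold.
Codon 2 ACA (Thr): third position 4-fold.
Codon 3 GCU (Ala): third position 4-fold.
Codon 4 CCG (Pro): third position 4-fold.
Codon 5 AUG (Met): third position 1-fold.
Codon 6 GCG (Ala): third position 4-fold.
Codon 7 GUA (Val): third position 4-fold.
Four-fold degenerate third positions: 6.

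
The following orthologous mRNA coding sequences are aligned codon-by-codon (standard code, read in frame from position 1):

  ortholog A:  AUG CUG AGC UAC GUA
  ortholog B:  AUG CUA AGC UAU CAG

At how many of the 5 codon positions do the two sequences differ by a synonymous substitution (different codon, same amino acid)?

Codon 1: AUG Met / AUG Met — identical.
Codon 2: CUG Leu / CUA Leu — synonymous.
Codon 3: AGC Ser / AGC Ser — identical.
Codon 4: UAC Tyr / UAU Tyr — synonymous.
Codon 5: GUA Val / CAG Gln — nonsynonymous.
Synonymous differences: 2.

2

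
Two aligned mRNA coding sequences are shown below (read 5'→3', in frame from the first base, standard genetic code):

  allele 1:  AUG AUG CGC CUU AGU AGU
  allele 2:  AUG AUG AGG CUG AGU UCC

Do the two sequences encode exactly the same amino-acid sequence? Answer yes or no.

Codon 1: AUG Met / AUG Met — identical.
Codon 2: AUG Met / AUG Met — identical.
Codon 3: CGC Arg / AGG Arg — synonymous.
Codon 4: CUU Leu / CUG Leu — synonymous.
Codon 5: AGU Ser / AGU Ser — identical.
Codon 6: AGU Ser / UCC Ser — synonymous.
Nonsynonymous differences: 0 → same protein.

yes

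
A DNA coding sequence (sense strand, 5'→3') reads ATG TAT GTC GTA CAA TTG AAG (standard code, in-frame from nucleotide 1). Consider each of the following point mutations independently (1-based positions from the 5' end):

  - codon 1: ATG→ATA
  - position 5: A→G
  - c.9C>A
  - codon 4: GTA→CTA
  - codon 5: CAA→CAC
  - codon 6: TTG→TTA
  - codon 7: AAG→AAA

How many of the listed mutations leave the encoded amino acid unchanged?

3

Codon 1: ATG (Met) → ATA (Ile) — missense.
Codon 2: TAT (Tyr) → TGT (Cys) — missense.
Codon 3: GTC (Val) → GTA (Val) — synonymous.
Codon 4: GTA (Val) → CTA (Leu) — missense.
Codon 5: CAA (Gln) → CAC (His) — missense.
Codon 6: TTG (Leu) → TTA (Leu) — synonymous.
Codon 7: AAG (Lys) → AAA (Lys) — synonymous.
Synonymous: 3 of 7.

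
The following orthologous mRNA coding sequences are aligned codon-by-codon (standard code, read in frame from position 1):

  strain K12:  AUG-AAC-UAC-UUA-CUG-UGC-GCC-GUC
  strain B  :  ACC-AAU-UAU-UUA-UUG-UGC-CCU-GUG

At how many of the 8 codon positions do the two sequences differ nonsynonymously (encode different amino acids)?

Codon 1: AUG Met / ACC Thr — nonsynonymous.
Codon 2: AAC Asn / AAU Asn — synonymous.
Codon 3: UAC Tyr / UAU Tyr — synonymous.
Codon 4: UUA Leu / UUA Leu — identical.
Codon 5: CUG Leu / UUG Leu — synonymous.
Codon 6: UGC Cys / UGC Cys — identical.
Codon 7: GCC Ala / CCU Pro — nonsynonymous.
Codon 8: GUC Val / GUG Val — synonymous.
Nonsynonymous differences: 2.

2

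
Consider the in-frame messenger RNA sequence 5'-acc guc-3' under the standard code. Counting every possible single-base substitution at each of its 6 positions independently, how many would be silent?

6

Codon 1 (ACC, Thr): 3 synonymous substitutions.
Codon 2 (GUC, Val): 3 synonymous substitutions.
Total: 3 + 3 = 6.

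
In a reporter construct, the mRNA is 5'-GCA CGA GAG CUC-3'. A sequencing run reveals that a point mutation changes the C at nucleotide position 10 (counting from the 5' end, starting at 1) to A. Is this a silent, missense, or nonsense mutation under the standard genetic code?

Position 10 falls in codon 4: CUC → Leu.
After the substitution the codon is AUC → Ile.
Leu ≠ Ile, so this is a missense mutation.

missense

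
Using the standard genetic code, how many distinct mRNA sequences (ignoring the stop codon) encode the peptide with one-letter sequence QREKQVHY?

Gln: 2 codons.
Arg: 6 codons.
Glu: 2 codons.
Lys: 2 codons.
Gln: 2 codons.
Val: 4 codons.
His: 2 codons.
Tyr: 2 codons.
2 × 6 × 2 × 2 × 2 × 4 × 2 × 2 = 1536.

1536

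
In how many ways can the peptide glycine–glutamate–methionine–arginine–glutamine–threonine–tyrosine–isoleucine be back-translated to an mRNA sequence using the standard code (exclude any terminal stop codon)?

2304

Gly: 4 codons.
Glu: 2 codons.
Met: 1 codon.
Arg: 6 codons.
Gln: 2 codons.
Thr: 4 codons.
Tyr: 2 codons.
Ile: 3 codons.
4 × 2 × 1 × 6 × 2 × 4 × 2 × 3 = 2304.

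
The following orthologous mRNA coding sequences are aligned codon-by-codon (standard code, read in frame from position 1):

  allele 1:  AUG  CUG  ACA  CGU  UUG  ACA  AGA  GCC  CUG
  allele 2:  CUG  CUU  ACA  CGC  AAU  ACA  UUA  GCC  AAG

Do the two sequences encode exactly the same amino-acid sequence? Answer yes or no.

Codon 1: AUG Met / CUG Leu — nonsynonymous.
Codon 2: CUG Leu / CUU Leu — synonymous.
Codon 3: ACA Thr / ACA Thr — identical.
Codon 4: CGU Arg / CGC Arg — synonymous.
Codon 5: UUG Leu / AAU Asn — nonsynonymous.
Codon 6: ACA Thr / ACA Thr — identical.
Codon 7: AGA Arg / UUA Leu — nonsynonymous.
Codon 8: GCC Ala / GCC Ala — identical.
Codon 9: CUG Leu / AAG Lys — nonsynonymous.
Nonsynonymous differences: 4 → different protein.

no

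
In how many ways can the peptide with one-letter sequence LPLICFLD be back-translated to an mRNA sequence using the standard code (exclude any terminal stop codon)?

20736

Leu: 6 codons.
Pro: 4 codons.
Leu: 6 codons.
Ile: 3 codons.
Cys: 2 codons.
Phe: 2 codons.
Leu: 6 codons.
Asp: 2 codons.
6 × 4 × 6 × 3 × 2 × 2 × 6 × 2 = 20736.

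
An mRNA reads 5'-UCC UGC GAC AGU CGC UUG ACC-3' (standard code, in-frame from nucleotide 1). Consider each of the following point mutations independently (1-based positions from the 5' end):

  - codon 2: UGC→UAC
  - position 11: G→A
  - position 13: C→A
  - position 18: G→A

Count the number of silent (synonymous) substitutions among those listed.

1

Codon 2: UGC (Cys) → UAC (Tyr) — missense.
Codon 4: AGU (Ser) → AAU (Asn) — missense.
Codon 5: CGC (Arg) → AGC (Ser) — missense.
Codon 6: UUG (Leu) → UUA (Leu) — synonymous.
Synonymous: 1 of 4.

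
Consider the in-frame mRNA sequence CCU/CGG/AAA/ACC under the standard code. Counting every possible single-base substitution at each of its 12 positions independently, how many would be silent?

Codon 1 (CCU, Pro): 3 synonymous substitutions.
Codon 2 (CGG, Arg): 4 synonymous substitutions.
Codon 3 (AAA, Lys): 1 synonymous substitution.
Codon 4 (ACC, Thr): 3 synonymous substitutions.
Total: 3 + 4 + 1 + 3 = 11.

11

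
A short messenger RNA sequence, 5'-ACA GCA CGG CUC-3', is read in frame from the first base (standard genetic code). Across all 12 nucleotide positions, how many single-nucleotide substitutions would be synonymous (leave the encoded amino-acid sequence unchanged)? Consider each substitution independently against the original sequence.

Codon 1 (ACA, Thr): 3 synonymous substitutions.
Codon 2 (GCA, Ala): 3 synonymous substitutions.
Codon 3 (CGG, Arg): 4 synonymous substitutions.
Codon 4 (CUC, Leu): 3 synonymous substitutions.
Total: 3 + 3 + 4 + 3 = 13.

13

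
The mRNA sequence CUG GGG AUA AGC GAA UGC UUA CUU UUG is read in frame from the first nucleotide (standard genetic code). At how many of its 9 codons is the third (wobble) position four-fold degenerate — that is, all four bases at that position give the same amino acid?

Codon 1 CUG (Leu): third position 4-fold.
Codon 2 GGG (Gly): third position 4-fold.
Codon 3 AUA (Ile): third position 3-fold.
Codon 4 AGC (Ser): third position 2-fold.
Codon 5 GAA (Glu): third position 2-fold.
Codon 6 UGC (Cys): third position 2-fold.
Codon 7 UUA (Leu): third position 2-fold.
Codon 8 CUU (Leu): third position 4-fold.
Codon 9 UUG (Leu): third position 2-fold.
Four-fold degenerate third positions: 3.

3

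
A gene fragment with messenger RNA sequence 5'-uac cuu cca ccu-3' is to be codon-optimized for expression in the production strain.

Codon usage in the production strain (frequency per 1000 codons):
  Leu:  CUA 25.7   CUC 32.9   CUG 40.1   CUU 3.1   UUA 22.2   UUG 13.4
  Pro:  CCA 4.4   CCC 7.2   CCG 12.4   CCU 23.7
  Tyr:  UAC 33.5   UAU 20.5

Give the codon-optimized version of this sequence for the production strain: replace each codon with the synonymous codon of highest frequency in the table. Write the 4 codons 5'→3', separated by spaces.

Codon 1 (Tyr): best is UAC at 33.5.
Codon 2 (Leu): best is CUG at 40.1.
Codon 3 (Pro): best is CCU at 23.7.
Codon 4 (Pro): best is CCU at 23.7.

UAC CUG CCU CCU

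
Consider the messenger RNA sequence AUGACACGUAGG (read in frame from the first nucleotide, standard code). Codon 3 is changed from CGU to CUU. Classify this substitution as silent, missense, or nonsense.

missense

Position 8 falls in codon 3: CGU → Arg.
After the substitution the codon is CUU → Leu.
Arg ≠ Leu, so this is a missense mutation.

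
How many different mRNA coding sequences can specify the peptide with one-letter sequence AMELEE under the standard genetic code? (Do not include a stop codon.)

Ala: 4 codons.
Met: 1 codon.
Glu: 2 codons.
Leu: 6 codons.
Glu: 2 codons.
Glu: 2 codons.
4 × 1 × 2 × 6 × 2 × 2 = 192.

192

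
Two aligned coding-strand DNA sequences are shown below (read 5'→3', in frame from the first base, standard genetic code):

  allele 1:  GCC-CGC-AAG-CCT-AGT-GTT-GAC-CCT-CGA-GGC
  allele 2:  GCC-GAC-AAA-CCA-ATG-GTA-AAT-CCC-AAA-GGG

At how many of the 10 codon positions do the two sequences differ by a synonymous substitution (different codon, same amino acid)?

5

Codon 1: GCC Ala / GCC Ala — identical.
Codon 2: CGC Arg / GAC Asp — nonsynonymous.
Codon 3: AAG Lys / AAA Lys — synonymous.
Codon 4: CCT Pro / CCA Pro — synonymous.
Codon 5: AGT Ser / ATG Met — nonsynonymous.
Codon 6: GTT Val / GTA Val — synonymous.
Codon 7: GAC Asp / AAT Asn — nonsynonymous.
Codon 8: CCT Pro / CCC Pro — synonymous.
Codon 9: CGA Arg / AAA Lys — nonsynonymous.
Codon 10: GGC Gly / GGG Gly — synonymous.
Synonymous differences: 5.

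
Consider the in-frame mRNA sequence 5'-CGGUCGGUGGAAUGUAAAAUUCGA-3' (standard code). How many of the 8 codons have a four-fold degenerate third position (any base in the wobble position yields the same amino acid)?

Codon 1 CGG (Arg): third position 4-fold.
Codon 2 UCG (Ser): third position 4-fold.
Codon 3 GUG (Val): third position 4-fold.
Codon 4 GAA (Glu): third position 2-fold.
Codon 5 UGU (Cys): third position 2-fold.
Codon 6 AAA (Lys): third position 2-fold.
Codon 7 AUU (Ile): third position 3-fold.
Codon 8 CGA (Arg): third position 4-fold.
Four-fold degenerate third positions: 4.

4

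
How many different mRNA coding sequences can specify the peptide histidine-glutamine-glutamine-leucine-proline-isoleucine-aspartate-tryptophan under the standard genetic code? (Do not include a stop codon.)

His: 2 codons.
Gln: 2 codons.
Gln: 2 codons.
Leu: 6 codons.
Pro: 4 codons.
Ile: 3 codons.
Asp: 2 codons.
Trp: 1 codon.
2 × 2 × 2 × 6 × 4 × 3 × 2 × 1 = 1152.

1152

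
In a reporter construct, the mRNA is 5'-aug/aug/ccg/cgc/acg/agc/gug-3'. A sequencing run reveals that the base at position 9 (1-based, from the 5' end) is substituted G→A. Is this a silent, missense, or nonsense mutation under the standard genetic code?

silent

Position 9 falls in codon 3: CCG → Pro.
After the substitution the codon is CCA → Pro.
Both encode Pro, so the change is synonymous.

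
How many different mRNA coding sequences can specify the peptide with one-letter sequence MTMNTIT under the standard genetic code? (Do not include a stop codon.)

384

Met: 1 codon.
Thr: 4 codons.
Met: 1 codon.
Asn: 2 codons.
Thr: 4 codons.
Ile: 3 codons.
Thr: 4 codons.
1 × 4 × 1 × 2 × 4 × 3 × 4 = 384.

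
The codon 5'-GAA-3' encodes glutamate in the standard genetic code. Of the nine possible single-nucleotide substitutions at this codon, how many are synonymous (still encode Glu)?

Position 1: none → 0 synonymous.
Position 2: none → 0 synonymous.
Position 3: GAG → 1 synonymous.
Total: 0 + 0 + 1 = 1.

1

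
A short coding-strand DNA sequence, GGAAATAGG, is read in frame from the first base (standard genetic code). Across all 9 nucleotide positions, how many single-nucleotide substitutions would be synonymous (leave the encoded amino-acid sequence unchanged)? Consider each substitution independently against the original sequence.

Codon 1 (GGA, Gly): 3 synonymous substitutions.
Codon 2 (AAT, Asn): 1 synonymous substitution.
Codon 3 (AGG, Arg): 2 synonymous substitutions.
Total: 3 + 1 + 2 = 6.

6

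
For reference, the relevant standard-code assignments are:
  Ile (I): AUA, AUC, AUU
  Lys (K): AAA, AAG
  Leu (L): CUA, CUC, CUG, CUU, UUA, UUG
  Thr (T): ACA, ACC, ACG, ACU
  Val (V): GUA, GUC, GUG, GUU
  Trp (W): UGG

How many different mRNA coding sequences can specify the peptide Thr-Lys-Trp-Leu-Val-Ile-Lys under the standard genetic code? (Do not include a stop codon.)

1152

Thr: 4 codons.
Lys: 2 codons.
Trp: 1 codon.
Leu: 6 codons.
Val: 4 codons.
Ile: 3 codons.
Lys: 2 codons.
4 × 2 × 1 × 6 × 4 × 3 × 2 = 1152.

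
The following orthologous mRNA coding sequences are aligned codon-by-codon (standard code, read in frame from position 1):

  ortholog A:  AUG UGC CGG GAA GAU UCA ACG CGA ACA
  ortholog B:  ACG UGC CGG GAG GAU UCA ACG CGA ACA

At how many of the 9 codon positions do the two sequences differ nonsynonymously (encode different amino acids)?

Codon 1: AUG Met / ACG Thr — nonsynonymous.
Codon 2: UGC Cys / UGC Cys — identical.
Codon 3: CGG Arg / CGG Arg — identical.
Codon 4: GAA Glu / GAG Glu — synonymous.
Codon 5: GAU Asp / GAU Asp — identical.
Codon 6: UCA Ser / UCA Ser — identical.
Codon 7: ACG Thr / ACG Thr — identical.
Codon 8: CGA Arg / CGA Arg — identical.
Codon 9: ACA Thr / ACA Thr — identical.
Nonsynonymous differences: 1.

1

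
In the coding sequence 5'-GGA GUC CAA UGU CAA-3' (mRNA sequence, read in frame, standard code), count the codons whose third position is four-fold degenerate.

2

Codon 1 GGA (Gly): third position 4-fold.
Codon 2 GUC (Val): third position 4-fold.
Codon 3 CAA (Gln): third position 2-fold.
Codon 4 UGU (Cys): third position 2-fold.
Codon 5 CAA (Gln): third position 2-fold.
Four-fold degenerate third positions: 2.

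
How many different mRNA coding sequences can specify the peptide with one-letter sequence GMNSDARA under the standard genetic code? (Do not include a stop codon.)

Gly: 4 codons.
Met: 1 codon.
Asn: 2 codons.
Ser: 6 codons.
Asp: 2 codons.
Ala: 4 codons.
Arg: 6 codons.
Ala: 4 codons.
4 × 1 × 2 × 6 × 2 × 4 × 6 × 4 = 9216.

9216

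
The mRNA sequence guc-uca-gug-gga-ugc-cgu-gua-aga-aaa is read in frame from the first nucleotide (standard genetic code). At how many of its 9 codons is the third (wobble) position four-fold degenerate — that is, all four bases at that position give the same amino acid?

6

Codon 1 GUC (Val): third position 4-fold.
Codon 2 UCA (Ser): third position 4-fold.
Codon 3 GUG (Val): third position 4-fold.
Codon 4 GGA (Gly): third position 4-fold.
Codon 5 UGC (Cys): third position 2-fold.
Codon 6 CGU (Arg): third position 4-fold.
Codon 7 GUA (Val): third position 4-fold.
Codon 8 AGA (Arg): third position 2-fold.
Codon 9 AAA (Lys): third position 2-fold.
Four-fold degenerate third positions: 6.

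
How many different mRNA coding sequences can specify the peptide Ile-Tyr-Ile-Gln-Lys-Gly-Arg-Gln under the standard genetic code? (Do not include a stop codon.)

Ile: 3 codons.
Tyr: 2 codons.
Ile: 3 codons.
Gln: 2 codons.
Lys: 2 codons.
Gly: 4 codons.
Arg: 6 codons.
Gln: 2 codons.
3 × 2 × 3 × 2 × 2 × 4 × 6 × 2 = 3456.

3456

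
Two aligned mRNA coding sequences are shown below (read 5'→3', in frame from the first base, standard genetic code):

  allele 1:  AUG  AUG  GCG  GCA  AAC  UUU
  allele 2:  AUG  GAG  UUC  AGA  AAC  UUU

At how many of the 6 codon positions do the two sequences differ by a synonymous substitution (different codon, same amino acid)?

0

Codon 1: AUG Met / AUG Met — identical.
Codon 2: AUG Met / GAG Glu — nonsynonymous.
Codon 3: GCG Ala / UUC Phe — nonsynonymous.
Codon 4: GCA Ala / AGA Arg — nonsynonymous.
Codon 5: AAC Asn / AAC Asn — identical.
Codon 6: UUU Phe / UUU Phe — identical.
Synonymous differences: 0.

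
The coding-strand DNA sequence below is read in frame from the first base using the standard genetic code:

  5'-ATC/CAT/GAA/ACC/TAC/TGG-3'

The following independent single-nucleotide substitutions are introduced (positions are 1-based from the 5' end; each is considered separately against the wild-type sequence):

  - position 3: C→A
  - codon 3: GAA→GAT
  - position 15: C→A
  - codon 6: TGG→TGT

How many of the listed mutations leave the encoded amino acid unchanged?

1

Codon 1: ATC (Ile) → ATA (Ile) — synonymous.
Codon 3: GAA (Glu) → GAT (Asp) — missense.
Codon 5: TAC (Tyr) → TAA (Stop) — nonsense.
Codon 6: TGG (Trp) → TGT (Cys) — missense.
Synonymous: 1 of 4.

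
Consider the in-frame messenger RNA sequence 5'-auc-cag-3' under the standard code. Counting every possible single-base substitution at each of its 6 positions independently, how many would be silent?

3

Codon 1 (AUC, Ile): 2 synonymous substitutions.
Codon 2 (CAG, Gln): 1 synonymous substitution.
Total: 2 + 1 = 3.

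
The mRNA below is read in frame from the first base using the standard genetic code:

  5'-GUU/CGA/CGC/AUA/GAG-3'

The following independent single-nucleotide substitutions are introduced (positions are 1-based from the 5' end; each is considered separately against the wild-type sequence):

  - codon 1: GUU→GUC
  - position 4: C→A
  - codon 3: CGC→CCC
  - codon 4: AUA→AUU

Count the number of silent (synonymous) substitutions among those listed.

Codon 1: GUU (Val) → GUC (Val) — synonymous.
Codon 2: CGA (Arg) → AGA (Arg) — synonymous.
Codon 3: CGC (Arg) → CCC (Pro) — missense.
Codon 4: AUA (Ile) → AUU (Ile) — synonymous.
Synonymous: 3 of 4.

3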